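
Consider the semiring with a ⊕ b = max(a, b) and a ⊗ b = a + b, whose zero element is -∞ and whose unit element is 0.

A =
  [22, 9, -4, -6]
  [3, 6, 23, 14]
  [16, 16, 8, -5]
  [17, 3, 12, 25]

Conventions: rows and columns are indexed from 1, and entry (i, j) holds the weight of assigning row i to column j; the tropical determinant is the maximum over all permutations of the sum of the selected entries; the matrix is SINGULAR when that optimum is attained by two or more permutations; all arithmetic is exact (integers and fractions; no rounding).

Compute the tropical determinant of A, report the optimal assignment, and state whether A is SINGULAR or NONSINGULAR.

σ = (1, 2, 3, 4): 22 + 6 + 8 + 25 = 61
σ = (1, 2, 4, 3): 22 + 6 + (-5) + 12 = 35
σ = (1, 3, 2, 4): 22 + 23 + 16 + 25 = 86
σ = (1, 3, 4, 2): 22 + 23 + (-5) + 3 = 43
σ = (1, 4, 2, 3): 22 + 14 + 16 + 12 = 64
σ = (1, 4, 3, 2): 22 + 14 + 8 + 3 = 47
σ = (2, 1, 3, 4): 9 + 3 + 8 + 25 = 45
σ = (2, 1, 4, 3): 9 + 3 + (-5) + 12 = 19
σ = (2, 3, 1, 4): 9 + 23 + 16 + 25 = 73
σ = (2, 3, 4, 1): 9 + 23 + (-5) + 17 = 44
σ = (2, 4, 1, 3): 9 + 14 + 16 + 12 = 51
σ = (2, 4, 3, 1): 9 + 14 + 8 + 17 = 48
σ = (3, 1, 2, 4): (-4) + 3 + 16 + 25 = 40
σ = (3, 1, 4, 2): (-4) + 3 + (-5) + 3 = -3
σ = (3, 2, 1, 4): (-4) + 6 + 16 + 25 = 43
σ = (3, 2, 4, 1): (-4) + 6 + (-5) + 17 = 14
σ = (3, 4, 1, 2): (-4) + 14 + 16 + 3 = 29
σ = (3, 4, 2, 1): (-4) + 14 + 16 + 17 = 43
σ = (4, 1, 2, 3): (-6) + 3 + 16 + 12 = 25
σ = (4, 1, 3, 2): (-6) + 3 + 8 + 3 = 8
σ = (4, 2, 1, 3): (-6) + 6 + 16 + 12 = 28
σ = (4, 2, 3, 1): (-6) + 6 + 8 + 17 = 25
σ = (4, 3, 1, 2): (-6) + 23 + 16 + 3 = 36
σ = (4, 3, 2, 1): (-6) + 23 + 16 + 17 = 50
Optimal value attained by: σ = (1, 3, 2, 4).
Answer: det⊕(A) = 86; verdict: NONSINGULAR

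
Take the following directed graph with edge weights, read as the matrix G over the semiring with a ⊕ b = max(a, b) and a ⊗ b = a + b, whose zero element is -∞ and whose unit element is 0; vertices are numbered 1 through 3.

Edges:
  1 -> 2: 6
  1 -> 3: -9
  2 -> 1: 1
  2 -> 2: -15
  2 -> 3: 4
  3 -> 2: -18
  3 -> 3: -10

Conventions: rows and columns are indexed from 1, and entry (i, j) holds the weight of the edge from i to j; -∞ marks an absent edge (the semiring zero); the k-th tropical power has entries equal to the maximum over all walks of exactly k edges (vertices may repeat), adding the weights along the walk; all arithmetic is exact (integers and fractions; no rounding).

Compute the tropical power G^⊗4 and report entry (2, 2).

G^⊗2:
  [7, -9, 10]
  [-14, 7, -6]
  [-17, -28, -14]
G^⊗3:
  [-8, 13, 0]
  [8, -8, 11]
  [-27, -11, -24]
G^⊗4:
  [14, -2, 17]
  [-7, 14, 1]
  [-10, -21, -7]
Key observation: the optimum is the walk 2->1->2->1->2, with weight 1 + 6 + 1 + 6 = 14.
Optimal value attained by: walk 2->1->2->1->2.
Answer: (G^⊗4)[2][2] = 14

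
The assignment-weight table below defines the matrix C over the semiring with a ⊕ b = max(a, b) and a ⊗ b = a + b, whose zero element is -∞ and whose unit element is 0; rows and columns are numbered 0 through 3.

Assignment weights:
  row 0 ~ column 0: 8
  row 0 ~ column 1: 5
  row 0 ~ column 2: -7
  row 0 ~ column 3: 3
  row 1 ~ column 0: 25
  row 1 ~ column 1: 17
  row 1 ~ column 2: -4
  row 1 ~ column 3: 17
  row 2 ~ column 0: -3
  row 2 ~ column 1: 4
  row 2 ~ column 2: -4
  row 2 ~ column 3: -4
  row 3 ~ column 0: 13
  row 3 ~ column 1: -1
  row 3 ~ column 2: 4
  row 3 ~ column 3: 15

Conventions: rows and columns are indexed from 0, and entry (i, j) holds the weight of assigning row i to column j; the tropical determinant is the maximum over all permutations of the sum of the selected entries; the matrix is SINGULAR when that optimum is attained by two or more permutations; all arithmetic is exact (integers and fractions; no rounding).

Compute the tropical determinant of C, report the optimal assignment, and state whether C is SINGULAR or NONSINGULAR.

σ = (0, 1, 2, 3): 8 + 17 + (-4) + 15 = 36
σ = (0, 1, 3, 2): 8 + 17 + (-4) + 4 = 25
σ = (0, 2, 1, 3): 8 + (-4) + 4 + 15 = 23
σ = (0, 2, 3, 1): 8 + (-4) + (-4) + (-1) = -1
σ = (0, 3, 1, 2): 8 + 17 + 4 + 4 = 33
σ = (0, 3, 2, 1): 8 + 17 + (-4) + (-1) = 20
σ = (1, 0, 2, 3): 5 + 25 + (-4) + 15 = 41
σ = (1, 0, 3, 2): 5 + 25 + (-4) + 4 = 30
σ = (1, 2, 0, 3): 5 + (-4) + (-3) + 15 = 13
σ = (1, 2, 3, 0): 5 + (-4) + (-4) + 13 = 10
σ = (1, 3, 0, 2): 5 + 17 + (-3) + 4 = 23
σ = (1, 3, 2, 0): 5 + 17 + (-4) + 13 = 31
σ = (2, 0, 1, 3): (-7) + 25 + 4 + 15 = 37
σ = (2, 0, 3, 1): (-7) + 25 + (-4) + (-1) = 13
σ = (2, 1, 0, 3): (-7) + 17 + (-3) + 15 = 22
σ = (2, 1, 3, 0): (-7) + 17 + (-4) + 13 = 19
σ = (2, 3, 0, 1): (-7) + 17 + (-3) + (-1) = 6
σ = (2, 3, 1, 0): (-7) + 17 + 4 + 13 = 27
σ = (3, 0, 1, 2): 3 + 25 + 4 + 4 = 36
σ = (3, 0, 2, 1): 3 + 25 + (-4) + (-1) = 23
σ = (3, 1, 0, 2): 3 + 17 + (-3) + 4 = 21
σ = (3, 1, 2, 0): 3 + 17 + (-4) + 13 = 29
σ = (3, 2, 0, 1): 3 + (-4) + (-3) + (-1) = -5
σ = (3, 2, 1, 0): 3 + (-4) + 4 + 13 = 16
Optimal value attained by: σ = (1, 0, 2, 3).
Answer: det⊕(C) = 41; verdict: NONSINGULAR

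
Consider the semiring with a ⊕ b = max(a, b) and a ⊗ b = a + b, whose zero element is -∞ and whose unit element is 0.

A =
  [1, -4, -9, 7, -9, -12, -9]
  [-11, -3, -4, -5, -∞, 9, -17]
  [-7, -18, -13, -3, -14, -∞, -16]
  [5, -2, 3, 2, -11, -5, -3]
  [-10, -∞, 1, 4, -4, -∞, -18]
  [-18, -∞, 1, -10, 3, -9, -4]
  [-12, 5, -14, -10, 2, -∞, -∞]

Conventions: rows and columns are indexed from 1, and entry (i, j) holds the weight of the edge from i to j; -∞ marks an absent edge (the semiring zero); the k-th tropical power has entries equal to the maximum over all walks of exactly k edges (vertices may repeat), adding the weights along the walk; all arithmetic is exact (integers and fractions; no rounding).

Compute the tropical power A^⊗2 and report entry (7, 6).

A^⊗2:
  [12, 5, 10, 9, -4, 5, 4]
  [0, -6, 10, -1, 12, 6, 5]
  [2, -5, 0, 0, -14, -8, -6]
  [7, 2, 5, 12, -1, 7, -1]
  [9, 2, 7, 6, -7, -1, 1]
  [-5, 1, 4, 7, -1, -15, -13]
  [-5, 2, 3, 6, -2, 14, -12]
Key observation: the optimum is the walk 7->2->6, with weight 5 + 9 = 14.
Optimal value attained by: walk 7->2->6.
Answer: (A^⊗2)[7][6] = 14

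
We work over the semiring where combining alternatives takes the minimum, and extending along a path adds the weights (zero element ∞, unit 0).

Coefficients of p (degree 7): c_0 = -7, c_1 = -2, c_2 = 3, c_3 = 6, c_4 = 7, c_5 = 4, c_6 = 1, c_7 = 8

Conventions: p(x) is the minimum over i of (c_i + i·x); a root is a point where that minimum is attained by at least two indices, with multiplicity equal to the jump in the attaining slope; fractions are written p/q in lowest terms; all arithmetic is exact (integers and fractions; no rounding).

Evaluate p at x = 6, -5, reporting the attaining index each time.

p(6) = min(-7+0·6=-7, -2+1·6=4, 3+2·6=15, 6+3·6=24, 7+4·6=31, 4+5·6=34, 1+6·6=37, 8+7·6=50) = -7 (attained by i=0)
p(-5) = min(-7+0·(-5)=-7, -2+1·(-5)=-7, 3+2·(-5)=-7, 6+3·(-5)=-9, 7+4·(-5)=-13, 4+5·(-5)=-21, 1+6·(-5)=-29, 8+7·(-5)=-27) = -29 (attained by i=6)
Answer: p(6) = -7; p(-5) = -29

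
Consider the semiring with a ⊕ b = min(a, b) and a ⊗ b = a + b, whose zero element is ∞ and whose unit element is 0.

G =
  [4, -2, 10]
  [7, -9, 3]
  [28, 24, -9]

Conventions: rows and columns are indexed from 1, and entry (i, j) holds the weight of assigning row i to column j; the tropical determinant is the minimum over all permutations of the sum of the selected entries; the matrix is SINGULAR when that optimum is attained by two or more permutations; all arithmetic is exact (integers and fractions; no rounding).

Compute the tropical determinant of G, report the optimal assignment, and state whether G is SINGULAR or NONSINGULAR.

σ = (1, 2, 3): 4 + (-9) + (-9) = -14
σ = (1, 3, 2): 4 + 3 + 24 = 31
σ = (2, 1, 3): (-2) + 7 + (-9) = -4
σ = (2, 3, 1): (-2) + 3 + 28 = 29
σ = (3, 1, 2): 10 + 7 + 24 = 41
σ = (3, 2, 1): 10 + (-9) + 28 = 29
Optimal value attained by: σ = (1, 2, 3).
Answer: det⊕(G) = -14; verdict: NONSINGULAR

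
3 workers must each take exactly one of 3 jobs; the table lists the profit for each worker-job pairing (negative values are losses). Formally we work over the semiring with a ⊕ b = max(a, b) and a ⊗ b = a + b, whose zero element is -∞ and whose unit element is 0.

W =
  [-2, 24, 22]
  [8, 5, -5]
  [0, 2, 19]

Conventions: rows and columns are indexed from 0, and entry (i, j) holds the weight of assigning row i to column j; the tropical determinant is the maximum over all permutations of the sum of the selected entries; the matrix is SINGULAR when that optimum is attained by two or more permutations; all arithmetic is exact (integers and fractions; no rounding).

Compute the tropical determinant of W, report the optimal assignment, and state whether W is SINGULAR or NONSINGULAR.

σ = (0, 1, 2): (-2) + 5 + 19 = 22
σ = (0, 2, 1): (-2) + (-5) + 2 = -5
σ = (1, 0, 2): 24 + 8 + 19 = 51
σ = (1, 2, 0): 24 + (-5) + 0 = 19
σ = (2, 0, 1): 22 + 8 + 2 = 32
σ = (2, 1, 0): 22 + 5 + 0 = 27
Optimal value attained by: σ = (1, 0, 2).
Answer: det⊕(W) = 51; verdict: NONSINGULAR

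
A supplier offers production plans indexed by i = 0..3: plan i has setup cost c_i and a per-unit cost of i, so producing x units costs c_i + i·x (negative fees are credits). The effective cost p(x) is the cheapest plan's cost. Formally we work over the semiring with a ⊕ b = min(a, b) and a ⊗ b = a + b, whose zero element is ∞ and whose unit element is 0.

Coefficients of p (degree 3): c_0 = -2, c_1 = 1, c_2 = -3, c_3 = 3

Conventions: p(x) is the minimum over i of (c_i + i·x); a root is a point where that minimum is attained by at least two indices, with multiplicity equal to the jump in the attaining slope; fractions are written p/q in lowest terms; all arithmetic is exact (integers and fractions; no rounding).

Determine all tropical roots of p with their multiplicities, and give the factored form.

hull edge (i=0, c=-2) to (i=2, c=-3): slope -1/2, span 2
hull edge (i=2, c=-3) to (i=3, c=3): slope 6, span 1
Factored form: p(x) = 3 ⊗ (x ⊕ (-6)) ⊗ (x ⊕ 1/2) ⊗ (x ⊕ 1/2)
Answer: roots = -6 (mult 1), 1/2 (mult 2)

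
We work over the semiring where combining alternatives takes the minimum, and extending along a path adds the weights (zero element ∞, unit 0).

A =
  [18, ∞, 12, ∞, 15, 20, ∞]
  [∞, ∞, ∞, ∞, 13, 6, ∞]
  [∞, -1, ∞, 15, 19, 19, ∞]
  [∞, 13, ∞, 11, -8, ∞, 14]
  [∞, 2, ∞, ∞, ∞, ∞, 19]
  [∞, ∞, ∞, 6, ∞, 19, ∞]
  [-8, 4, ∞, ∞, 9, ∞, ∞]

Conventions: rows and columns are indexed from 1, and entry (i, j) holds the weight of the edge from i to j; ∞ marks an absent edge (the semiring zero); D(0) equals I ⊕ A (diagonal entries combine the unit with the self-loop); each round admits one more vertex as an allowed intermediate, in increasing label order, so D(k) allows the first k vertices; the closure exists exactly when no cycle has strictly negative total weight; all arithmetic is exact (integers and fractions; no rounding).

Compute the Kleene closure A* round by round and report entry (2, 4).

D(0):
  [0, ∞, 12, ∞, 15, 20, ∞]
  [∞, 0, ∞, ∞, 13, 6, ∞]
  [∞, -1, 0, 15, 19, 19, ∞]
  [∞, 13, ∞, 0, -8, ∞, 14]
  [∞, 2, ∞, ∞, 0, ∞, 19]
  [∞, ∞, ∞, 6, ∞, 0, ∞]
  [-8, 4, ∞, ∞, 9, ∞, 0]
D(1):
  [0, ∞, 12, ∞, 15, 20, ∞]
  [∞, 0, ∞, ∞, 13, 6, ∞]
  [∞, -1, 0, 15, 19, 19, ∞]
  [∞, 13, ∞, 0, -8, ∞, 14]
  [∞, 2, ∞, ∞, 0, ∞, 19]
  [∞, ∞, ∞, 6, ∞, 0, ∞]
  [-8, 4, 4, ∞, 7, 12, 0]
D(2):
  [0, ∞, 12, ∞, 15, 20, ∞]
  [∞, 0, ∞, ∞, 13, 6, ∞]
  [∞, -1, 0, 15, 12, 5, ∞]
  [∞, 13, ∞, 0, -8, 19, 14]
  [∞, 2, ∞, ∞, 0, 8, 19]
  [∞, ∞, ∞, 6, ∞, 0, ∞]
  [-8, 4, 4, ∞, 7, 10, 0]
D(3):
  [0, 11, 12, 27, 15, 17, ∞]
  [∞, 0, ∞, ∞, 13, 6, ∞]
  [∞, -1, 0, 15, 12, 5, ∞]
  [∞, 13, ∞, 0, -8, 19, 14]
  [∞, 2, ∞, ∞, 0, 8, 19]
  [∞, ∞, ∞, 6, ∞, 0, ∞]
  [-8, 3, 4, 19, 7, 9, 0]
D(4):
  [0, 11, 12, 27, 15, 17, 41]
  [∞, 0, ∞, ∞, 13, 6, ∞]
  [∞, -1, 0, 15, 7, 5, 29]
  [∞, 13, ∞, 0, -8, 19, 14]
  [∞, 2, ∞, ∞, 0, 8, 19]
  [∞, 19, ∞, 6, -2, 0, 20]
  [-8, 3, 4, 19, 7, 9, 0]
D(5):
  [0, 11, 12, 27, 15, 17, 34]
  [∞, 0, ∞, ∞, 13, 6, 32]
  [∞, -1, 0, 15, 7, 5, 26]
  [∞, -6, ∞, 0, -8, 0, 11]
  [∞, 2, ∞, ∞, 0, 8, 19]
  [∞, 0, ∞, 6, -2, 0, 17]
  [-8, 3, 4, 19, 7, 9, 0]
D(6):
  [0, 11, 12, 23, 15, 17, 34]
  [∞, 0, ∞, 12, 4, 6, 23]
  [∞, -1, 0, 11, 3, 5, 22]
  [∞, -6, ∞, 0, -8, 0, 11]
  [∞, 2, ∞, 14, 0, 8, 19]
  [∞, 0, ∞, 6, -2, 0, 17]
  [-8, 3, 4, 15, 7, 9, 0]
D(7):
  [0, 11, 12, 23, 15, 17, 34]
  [15, 0, 27, 12, 4, 6, 23]
  [14, -1, 0, 11, 3, 5, 22]
  [3, -6, 15, 0, -8, 0, 11]
  [11, 2, 23, 14, 0, 8, 19]
  [9, 0, 21, 6, -2, 0, 17]
  [-8, 3, 4, 15, 7, 9, 0]
Answer: A*[2][4] = 12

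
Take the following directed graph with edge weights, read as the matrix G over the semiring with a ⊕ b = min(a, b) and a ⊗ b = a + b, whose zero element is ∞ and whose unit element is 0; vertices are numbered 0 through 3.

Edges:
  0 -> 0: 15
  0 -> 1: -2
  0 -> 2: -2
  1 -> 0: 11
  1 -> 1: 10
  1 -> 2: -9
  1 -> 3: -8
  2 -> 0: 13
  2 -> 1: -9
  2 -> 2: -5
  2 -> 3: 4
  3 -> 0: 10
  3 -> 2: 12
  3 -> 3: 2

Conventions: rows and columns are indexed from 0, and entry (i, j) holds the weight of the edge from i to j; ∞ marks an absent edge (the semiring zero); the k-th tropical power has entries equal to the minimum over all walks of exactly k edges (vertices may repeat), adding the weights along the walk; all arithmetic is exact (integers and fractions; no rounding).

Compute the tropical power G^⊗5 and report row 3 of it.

G^⊗2:
  [9, -11, -11, -10]
  [2, -18, -14, -6]
  [2, -14, -18, -17]
  [12, 3, 7, 4]
G^⊗3:
  [0, -20, -20, -19]
  [-7, -23, -27, -26]
  [-7, -27, -23, -22]
  [14, -2, -6, -5]
G^⊗4:
  [-9, -29, -29, -28]
  [-16, -36, -32, -31]
  [-16, -32, -36, -35]
  [5, -15, -11, -10]
G^⊗5:
  [-18, -38, -38, -37]
  [-25, -41, -45, -44]
  [-25, -45, -41, -40]
  [-4, -20, -24, -23]
Answer: row 3 of G^⊗5 = [-4, -20, -24, -23]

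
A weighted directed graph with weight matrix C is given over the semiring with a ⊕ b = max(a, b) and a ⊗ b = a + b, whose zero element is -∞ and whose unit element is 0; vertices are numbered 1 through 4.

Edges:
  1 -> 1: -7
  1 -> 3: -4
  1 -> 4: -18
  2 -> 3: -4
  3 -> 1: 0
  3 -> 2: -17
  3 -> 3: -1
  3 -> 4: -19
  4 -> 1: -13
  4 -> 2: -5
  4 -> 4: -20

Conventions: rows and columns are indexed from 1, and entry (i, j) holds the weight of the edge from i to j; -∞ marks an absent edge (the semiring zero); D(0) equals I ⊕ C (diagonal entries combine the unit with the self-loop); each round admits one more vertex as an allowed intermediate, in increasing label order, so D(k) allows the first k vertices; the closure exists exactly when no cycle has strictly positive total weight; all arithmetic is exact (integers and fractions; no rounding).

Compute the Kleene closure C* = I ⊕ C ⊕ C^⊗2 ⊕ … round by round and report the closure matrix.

D(0):
  [0, -∞, -4, -18]
  [-∞, 0, -4, -∞]
  [0, -17, 0, -19]
  [-13, -5, -∞, 0]
D(1):
  [0, -∞, -4, -18]
  [-∞, 0, -4, -∞]
  [0, -17, 0, -18]
  [-13, -5, -17, 0]
D(2):
  [0, -∞, -4, -18]
  [-∞, 0, -4, -∞]
  [0, -17, 0, -18]
  [-13, -5, -9, 0]
D(3):
  [0, -21, -4, -18]
  [-4, 0, -4, -22]
  [0, -17, 0, -18]
  [-9, -5, -9, 0]
D(4):
  [0, -21, -4, -18]
  [-4, 0, -4, -22]
  [0, -17, 0, -18]
  [-9, -5, -9, 0]
Answer: C* = [[0, -21, -4, -18], [-4, 0, -4, -22], [0, -17, 0, -18], [-9, -5, -9, 0]]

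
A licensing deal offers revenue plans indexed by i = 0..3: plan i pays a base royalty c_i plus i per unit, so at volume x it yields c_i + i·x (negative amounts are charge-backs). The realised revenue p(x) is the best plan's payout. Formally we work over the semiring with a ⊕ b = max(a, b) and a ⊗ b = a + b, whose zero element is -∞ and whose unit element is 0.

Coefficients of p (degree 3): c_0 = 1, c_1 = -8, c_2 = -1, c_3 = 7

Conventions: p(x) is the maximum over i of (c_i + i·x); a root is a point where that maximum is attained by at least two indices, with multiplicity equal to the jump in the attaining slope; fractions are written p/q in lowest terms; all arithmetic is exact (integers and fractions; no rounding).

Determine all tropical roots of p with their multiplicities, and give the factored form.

hull edge (i=0, c=1) to (i=3, c=7): slope 2, span 3
Factored form: p(x) = 7 ⊗ (x ⊕ (-2)) ⊗ (x ⊕ (-2)) ⊗ (x ⊕ (-2))
Answer: roots = -2 (mult 3)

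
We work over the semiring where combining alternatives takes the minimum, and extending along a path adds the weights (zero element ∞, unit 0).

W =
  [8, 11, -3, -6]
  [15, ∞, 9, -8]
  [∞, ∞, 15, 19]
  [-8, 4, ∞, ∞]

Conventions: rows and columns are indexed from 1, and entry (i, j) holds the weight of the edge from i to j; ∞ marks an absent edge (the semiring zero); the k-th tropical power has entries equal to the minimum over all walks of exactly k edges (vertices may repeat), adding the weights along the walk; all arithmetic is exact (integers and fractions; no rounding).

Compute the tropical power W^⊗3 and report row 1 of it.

W^⊗2:
  [-14, -2, 5, 2]
  [-16, -4, 12, 9]
  [11, 23, 30, 34]
  [0, 3, -11, -14]
W^⊗3:
  [-6, -3, -17, -20]
  [-8, -5, -19, -22]
  [19, 22, 8, 5]
  [-22, -10, -3, -6]
Answer: row 1 of W^⊗3 = [-6, -3, -17, -20]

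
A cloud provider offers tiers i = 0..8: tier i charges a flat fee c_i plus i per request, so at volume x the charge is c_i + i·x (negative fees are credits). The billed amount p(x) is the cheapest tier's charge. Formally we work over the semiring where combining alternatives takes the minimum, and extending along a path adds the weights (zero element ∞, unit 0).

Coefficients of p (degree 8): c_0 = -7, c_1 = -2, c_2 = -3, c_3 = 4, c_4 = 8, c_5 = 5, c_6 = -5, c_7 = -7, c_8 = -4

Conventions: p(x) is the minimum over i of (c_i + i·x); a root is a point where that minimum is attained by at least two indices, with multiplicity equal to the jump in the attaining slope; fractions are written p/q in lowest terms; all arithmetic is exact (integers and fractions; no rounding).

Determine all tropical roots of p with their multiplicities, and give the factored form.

hull edge (i=0, c=-7) to (i=7, c=-7): slope 0, span 7
hull edge (i=7, c=-7) to (i=8, c=-4): slope 3, span 1
Factored form: p(x) = -4 ⊗ (x ⊕ (-3)) ⊗ (x ⊕ 0) ⊗ (x ⊕ 0) ⊗ (x ⊕ 0) ⊗ (x ⊕ 0) ⊗ (x ⊕ 0) ⊗ (x ⊕ 0) ⊗ (x ⊕ 0)
Answer: roots = -3 (mult 1), 0 (mult 7)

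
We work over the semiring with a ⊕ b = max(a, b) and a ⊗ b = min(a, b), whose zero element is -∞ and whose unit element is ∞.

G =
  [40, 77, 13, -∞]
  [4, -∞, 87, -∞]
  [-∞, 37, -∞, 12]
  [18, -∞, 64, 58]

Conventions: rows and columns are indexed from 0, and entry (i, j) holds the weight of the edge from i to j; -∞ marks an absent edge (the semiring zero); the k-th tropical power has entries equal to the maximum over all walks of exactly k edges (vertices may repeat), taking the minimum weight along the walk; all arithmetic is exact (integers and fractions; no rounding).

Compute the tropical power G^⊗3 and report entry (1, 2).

G^⊗2:
  [40, 40, 77, 12]
  [4, 37, 4, 12]
  [12, -∞, 37, 12]
  [18, 37, 58, 58]
G^⊗3:
  [40, 40, 40, 12]
  [12, 4, 37, 12]
  [12, 37, 12, 12]
  [18, 37, 58, 58]
Key observation: the optimum is the walk 1->2->1->2, with weight 87 min 37 min 87 = 37.
Optimal value attained by: walk 1->2->1->2.
Answer: (G^⊗3)[1][2] = 37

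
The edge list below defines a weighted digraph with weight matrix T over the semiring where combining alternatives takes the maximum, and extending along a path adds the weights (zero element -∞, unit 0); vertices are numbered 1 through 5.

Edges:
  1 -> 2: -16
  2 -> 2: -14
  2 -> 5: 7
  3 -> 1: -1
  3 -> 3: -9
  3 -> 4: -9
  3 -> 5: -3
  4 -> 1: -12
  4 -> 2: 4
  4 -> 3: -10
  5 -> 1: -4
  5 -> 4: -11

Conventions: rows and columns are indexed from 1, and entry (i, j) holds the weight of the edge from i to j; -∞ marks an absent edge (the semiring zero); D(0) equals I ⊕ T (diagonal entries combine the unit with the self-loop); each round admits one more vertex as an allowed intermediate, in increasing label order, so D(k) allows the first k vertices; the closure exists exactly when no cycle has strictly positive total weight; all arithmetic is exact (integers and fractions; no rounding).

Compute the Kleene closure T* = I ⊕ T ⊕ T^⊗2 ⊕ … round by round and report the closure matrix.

D(0):
  [0, -16, -∞, -∞, -∞]
  [-∞, 0, -∞, -∞, 7]
  [-1, -∞, 0, -9, -3]
  [-12, 4, -10, 0, -∞]
  [-4, -∞, -∞, -11, 0]
D(1):
  [0, -16, -∞, -∞, -∞]
  [-∞, 0, -∞, -∞, 7]
  [-1, -17, 0, -9, -3]
  [-12, 4, -10, 0, -∞]
  [-4, -20, -∞, -11, 0]
D(2):
  [0, -16, -∞, -∞, -9]
  [-∞, 0, -∞, -∞, 7]
  [-1, -17, 0, -9, -3]
  [-12, 4, -10, 0, 11]
  [-4, -20, -∞, -11, 0]
D(3):
  [0, -16, -∞, -∞, -9]
  [-∞, 0, -∞, -∞, 7]
  [-1, -17, 0, -9, -3]
  [-11, 4, -10, 0, 11]
  [-4, -20, -∞, -11, 0]
D(4):
  [0, -16, -∞, -∞, -9]
  [-∞, 0, -∞, -∞, 7]
  [-1, -5, 0, -9, 2]
  [-11, 4, -10, 0, 11]
  [-4, -7, -21, -11, 0]
D(5):
  [0, -16, -30, -20, -9]
  [3, 0, -14, -4, 7]
  [-1, -5, 0, -9, 2]
  [7, 4, -10, 0, 11]
  [-4, -7, -21, -11, 0]
Answer: T* = [[0, -16, -30, -20, -9], [3, 0, -14, -4, 7], [-1, -5, 0, -9, 2], [7, 4, -10, 0, 11], [-4, -7, -21, -11, 0]]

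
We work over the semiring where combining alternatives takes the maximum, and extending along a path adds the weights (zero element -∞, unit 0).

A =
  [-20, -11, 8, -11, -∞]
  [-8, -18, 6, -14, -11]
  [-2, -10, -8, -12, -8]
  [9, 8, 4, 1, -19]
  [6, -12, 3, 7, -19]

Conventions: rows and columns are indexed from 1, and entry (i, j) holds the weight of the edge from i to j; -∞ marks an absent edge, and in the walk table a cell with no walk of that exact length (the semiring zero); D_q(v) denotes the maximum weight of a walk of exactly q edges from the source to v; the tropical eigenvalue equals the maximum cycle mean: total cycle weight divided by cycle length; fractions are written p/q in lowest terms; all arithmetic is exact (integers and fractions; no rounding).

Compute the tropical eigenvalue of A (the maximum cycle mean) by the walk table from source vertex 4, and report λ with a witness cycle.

q=0: [-∞, -∞, -∞, 0, -∞]
q=1: [9, 8, 4, 1, -19]
q=2: [10, 9, 17, 2, -3]
q=3: [15, 10, 18, 5, 9]
q=4: [16, 13, 23, 16, 10]
q=5: [25, 24, 24, 17, 15]
Optimal cycle mean attained by: cycle 1->3->5->4->1, total 8 + (-8) + 7 + 9, length 4.
Answer: λ = 4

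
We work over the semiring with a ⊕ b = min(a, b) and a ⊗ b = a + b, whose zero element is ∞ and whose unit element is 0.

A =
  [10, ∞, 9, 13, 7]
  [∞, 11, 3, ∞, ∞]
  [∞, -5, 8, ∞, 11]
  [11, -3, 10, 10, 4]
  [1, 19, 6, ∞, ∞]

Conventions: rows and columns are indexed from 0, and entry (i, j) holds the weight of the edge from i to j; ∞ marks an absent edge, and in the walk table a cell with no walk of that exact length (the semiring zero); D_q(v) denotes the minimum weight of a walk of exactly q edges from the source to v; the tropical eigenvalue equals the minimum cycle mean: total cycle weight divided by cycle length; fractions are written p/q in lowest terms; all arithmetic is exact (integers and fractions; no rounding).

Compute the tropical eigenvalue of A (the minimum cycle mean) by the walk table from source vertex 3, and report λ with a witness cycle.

q=0: [∞, ∞, ∞, 0, ∞]
q=1: [11, -3, 10, 10, 4]
q=2: [5, 5, 0, 20, 14]
q=3: [15, -5, 8, 18, 11]
q=4: [12, 3, -2, 28, 19]
q=5: [20, -7, 6, 25, 9]
Optimal cycle mean attained by: cycle 1->2->1, total 3 + (-5), length 2.
Answer: λ = -1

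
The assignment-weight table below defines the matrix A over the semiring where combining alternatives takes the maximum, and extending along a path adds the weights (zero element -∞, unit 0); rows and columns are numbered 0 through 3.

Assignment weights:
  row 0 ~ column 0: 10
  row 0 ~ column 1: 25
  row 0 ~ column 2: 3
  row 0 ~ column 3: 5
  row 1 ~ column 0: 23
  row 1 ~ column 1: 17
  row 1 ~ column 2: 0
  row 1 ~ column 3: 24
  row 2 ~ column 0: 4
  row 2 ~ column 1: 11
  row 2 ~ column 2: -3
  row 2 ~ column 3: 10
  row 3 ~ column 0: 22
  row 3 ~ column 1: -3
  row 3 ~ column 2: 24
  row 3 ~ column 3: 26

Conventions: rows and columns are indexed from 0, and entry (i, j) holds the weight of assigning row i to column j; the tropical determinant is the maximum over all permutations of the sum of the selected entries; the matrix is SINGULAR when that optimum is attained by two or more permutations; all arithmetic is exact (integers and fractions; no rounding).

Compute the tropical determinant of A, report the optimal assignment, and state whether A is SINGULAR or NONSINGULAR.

σ = (0, 1, 2, 3): 10 + 17 + (-3) + 26 = 50
σ = (0, 1, 3, 2): 10 + 17 + 10 + 24 = 61
σ = (0, 2, 1, 3): 10 + 0 + 11 + 26 = 47
σ = (0, 2, 3, 1): 10 + 0 + 10 + (-3) = 17
σ = (0, 3, 1, 2): 10 + 24 + 11 + 24 = 69
σ = (0, 3, 2, 1): 10 + 24 + (-3) + (-3) = 28
σ = (1, 0, 2, 3): 25 + 23 + (-3) + 26 = 71
σ = (1, 0, 3, 2): 25 + 23 + 10 + 24 = 82
σ = (1, 2, 0, 3): 25 + 0 + 4 + 26 = 55
σ = (1, 2, 3, 0): 25 + 0 + 10 + 22 = 57
σ = (1, 3, 0, 2): 25 + 24 + 4 + 24 = 77
σ = (1, 3, 2, 0): 25 + 24 + (-3) + 22 = 68
σ = (2, 0, 1, 3): 3 + 23 + 11 + 26 = 63
σ = (2, 0, 3, 1): 3 + 23 + 10 + (-3) = 33
σ = (2, 1, 0, 3): 3 + 17 + 4 + 26 = 50
σ = (2, 1, 3, 0): 3 + 17 + 10 + 22 = 52
σ = (2, 3, 0, 1): 3 + 24 + 4 + (-3) = 28
σ = (2, 3, 1, 0): 3 + 24 + 11 + 22 = 60
σ = (3, 0, 1, 2): 5 + 23 + 11 + 24 = 63
σ = (3, 0, 2, 1): 5 + 23 + (-3) + (-3) = 22
σ = (3, 1, 0, 2): 5 + 17 + 4 + 24 = 50
σ = (3, 1, 2, 0): 5 + 17 + (-3) + 22 = 41
σ = (3, 2, 0, 1): 5 + 0 + 4 + (-3) = 6
σ = (3, 2, 1, 0): 5 + 0 + 11 + 22 = 38
Optimal value attained by: σ = (1, 0, 3, 2).
Answer: det⊕(A) = 82; verdict: NONSINGULAR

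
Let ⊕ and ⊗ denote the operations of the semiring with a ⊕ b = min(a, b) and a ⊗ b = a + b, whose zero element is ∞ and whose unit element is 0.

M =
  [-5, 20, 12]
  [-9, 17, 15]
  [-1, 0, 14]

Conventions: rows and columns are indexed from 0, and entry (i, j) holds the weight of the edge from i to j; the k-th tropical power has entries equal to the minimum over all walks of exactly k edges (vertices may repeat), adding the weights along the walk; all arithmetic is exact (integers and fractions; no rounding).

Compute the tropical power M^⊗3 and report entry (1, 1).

M^⊗2:
  [-10, 12, 7]
  [-14, 11, 3]
  [-9, 14, 11]
M^⊗3:
  [-15, 7, 2]
  [-19, 3, -2]
  [-14, 11, 3]
Key observation: the optimum is the walk 1->0->2->1, with weight (-9) + 12 + 0 = 3.
Optimal value attained by: walk 1->0->2->1.
Answer: (M^⊗3)[1][1] = 3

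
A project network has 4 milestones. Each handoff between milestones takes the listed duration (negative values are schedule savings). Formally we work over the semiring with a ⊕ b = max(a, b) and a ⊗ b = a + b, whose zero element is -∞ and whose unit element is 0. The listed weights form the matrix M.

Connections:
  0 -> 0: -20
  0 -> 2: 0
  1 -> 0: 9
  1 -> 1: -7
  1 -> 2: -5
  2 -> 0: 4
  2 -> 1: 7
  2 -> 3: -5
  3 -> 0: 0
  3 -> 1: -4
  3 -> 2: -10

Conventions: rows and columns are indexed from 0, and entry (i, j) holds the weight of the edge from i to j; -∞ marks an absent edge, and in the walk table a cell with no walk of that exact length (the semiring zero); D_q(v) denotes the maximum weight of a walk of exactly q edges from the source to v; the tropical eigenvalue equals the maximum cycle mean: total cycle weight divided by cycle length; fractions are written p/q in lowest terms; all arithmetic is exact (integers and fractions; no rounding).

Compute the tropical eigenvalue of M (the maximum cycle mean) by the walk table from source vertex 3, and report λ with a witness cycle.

q=0: [-∞, -∞, -∞, 0]
q=1: [0, -4, -10, -∞]
q=2: [5, -3, 0, -15]
q=3: [6, 7, 5, -5]
q=4: [16, 12, 6, 0]
Optimal cycle mean attained by: cycle 0->2->1->0, total 0 + 7 + 9, length 3.
Answer: λ = 16/3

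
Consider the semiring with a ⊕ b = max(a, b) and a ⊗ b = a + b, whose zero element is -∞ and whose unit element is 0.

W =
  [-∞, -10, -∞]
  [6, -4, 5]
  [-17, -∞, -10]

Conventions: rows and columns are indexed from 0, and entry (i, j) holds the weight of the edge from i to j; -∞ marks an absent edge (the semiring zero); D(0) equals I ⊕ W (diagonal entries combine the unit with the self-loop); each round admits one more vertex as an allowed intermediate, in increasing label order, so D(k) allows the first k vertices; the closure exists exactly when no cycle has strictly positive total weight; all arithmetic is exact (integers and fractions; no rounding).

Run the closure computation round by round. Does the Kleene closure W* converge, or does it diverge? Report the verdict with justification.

D(0):
  [0, -10, -∞]
  [6, 0, 5]
  [-17, -∞, 0]
D(1):
  [0, -10, -∞]
  [6, 0, 5]
  [-17, -27, 0]
D(2):
  [0, -10, -5]
  [6, 0, 5]
  [-17, -27, 0]
D(3):
  [0, -10, -5]
  [6, 0, 5]
  [-17, -27, 0]
Key observation: every diagonal entry stays at the unit through all rounds, so no improving cycle exists.
Answer: CONVERGES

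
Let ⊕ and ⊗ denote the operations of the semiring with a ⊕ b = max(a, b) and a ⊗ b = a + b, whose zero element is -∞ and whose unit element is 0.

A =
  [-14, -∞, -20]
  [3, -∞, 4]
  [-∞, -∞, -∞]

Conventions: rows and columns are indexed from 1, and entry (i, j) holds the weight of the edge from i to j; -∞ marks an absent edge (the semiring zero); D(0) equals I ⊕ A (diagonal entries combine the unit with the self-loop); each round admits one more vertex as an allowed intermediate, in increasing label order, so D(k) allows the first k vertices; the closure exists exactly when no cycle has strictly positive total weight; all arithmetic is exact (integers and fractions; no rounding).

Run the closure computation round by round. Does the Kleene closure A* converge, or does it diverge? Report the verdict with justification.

D(0):
  [0, -∞, -20]
  [3, 0, 4]
  [-∞, -∞, 0]
D(1):
  [0, -∞, -20]
  [3, 0, 4]
  [-∞, -∞, 0]
D(2):
  [0, -∞, -20]
  [3, 0, 4]
  [-∞, -∞, 0]
D(3):
  [0, -∞, -20]
  [3, 0, 4]
  [-∞, -∞, 0]
Key observation: every diagonal entry stays at the unit through all rounds, so no improving cycle exists.
Answer: CONVERGES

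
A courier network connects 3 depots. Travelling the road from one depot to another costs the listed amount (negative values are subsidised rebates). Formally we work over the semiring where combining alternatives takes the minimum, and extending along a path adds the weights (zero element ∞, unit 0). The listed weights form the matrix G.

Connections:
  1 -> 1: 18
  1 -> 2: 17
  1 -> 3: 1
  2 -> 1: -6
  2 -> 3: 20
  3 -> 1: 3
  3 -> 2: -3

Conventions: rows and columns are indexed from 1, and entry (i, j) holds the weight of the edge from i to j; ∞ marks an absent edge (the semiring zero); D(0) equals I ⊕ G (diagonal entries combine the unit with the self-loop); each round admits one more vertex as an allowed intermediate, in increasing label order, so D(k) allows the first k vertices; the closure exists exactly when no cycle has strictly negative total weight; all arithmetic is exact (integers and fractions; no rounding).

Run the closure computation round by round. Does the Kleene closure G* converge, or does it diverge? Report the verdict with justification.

D(0):
  [0, 17, 1]
  [-6, 0, 20]
  [3, -3, 0]
D(1):
  [0, 17, 1]
  [-6, 0, -5]
  [3, -3, 0]
Detection: at round 2, diagonal entry (3, 3) turns strictly negative.
Key observation: the cycle 3->2->1->3 has total weight (-3) + (-6) + 1, which is strictly negative.
Answer: DIVERGES — negative cycle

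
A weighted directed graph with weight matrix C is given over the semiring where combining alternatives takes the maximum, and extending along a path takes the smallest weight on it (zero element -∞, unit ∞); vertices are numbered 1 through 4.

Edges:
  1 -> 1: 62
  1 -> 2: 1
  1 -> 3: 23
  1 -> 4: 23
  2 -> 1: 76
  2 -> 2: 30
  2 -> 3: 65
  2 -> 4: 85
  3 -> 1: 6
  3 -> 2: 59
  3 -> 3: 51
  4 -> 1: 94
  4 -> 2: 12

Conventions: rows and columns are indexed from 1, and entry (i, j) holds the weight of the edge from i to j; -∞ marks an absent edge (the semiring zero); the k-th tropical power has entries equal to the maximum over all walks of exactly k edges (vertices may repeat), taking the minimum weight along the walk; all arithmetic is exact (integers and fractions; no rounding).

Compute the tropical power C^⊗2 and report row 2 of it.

C^⊗2:
  [62, 23, 23, 23]
  [85, 59, 51, 30]
  [59, 51, 59, 59]
  [62, 12, 23, 23]
Answer: row 2 of C^⊗2 = [85, 59, 51, 30]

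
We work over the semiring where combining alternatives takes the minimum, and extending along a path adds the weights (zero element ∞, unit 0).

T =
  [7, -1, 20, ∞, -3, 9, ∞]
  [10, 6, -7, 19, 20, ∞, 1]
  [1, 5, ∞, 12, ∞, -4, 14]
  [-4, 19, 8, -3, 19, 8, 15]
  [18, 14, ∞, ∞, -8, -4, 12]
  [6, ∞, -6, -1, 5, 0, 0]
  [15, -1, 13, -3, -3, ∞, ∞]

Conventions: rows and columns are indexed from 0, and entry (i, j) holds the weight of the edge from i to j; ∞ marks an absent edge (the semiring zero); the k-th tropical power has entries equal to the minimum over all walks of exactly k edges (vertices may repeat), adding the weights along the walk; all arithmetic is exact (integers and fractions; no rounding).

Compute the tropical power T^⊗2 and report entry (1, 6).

T^⊗2:
  [9, 5, -8, 8, -11, -7, 0]
  [-6, -2, -1, -2, -2, -11, 7]
  [2, 0, -10, -5, -2, -4, -4]
  [-7, -5, 2, -6, -7, 4, 8]
  [2, 6, -10, -5, -16, -12, -4]
  [-5, -1, -6, -4, -3, -10, 0]
  [-7, 5, -8, -6, -11, -7, 0]
Key observation: the optimum is the walk 1->1->6, with weight 6 + 1 = 7.
Optimal value attained by: walk 1->1->6.
Answer: (T^⊗2)[1][6] = 7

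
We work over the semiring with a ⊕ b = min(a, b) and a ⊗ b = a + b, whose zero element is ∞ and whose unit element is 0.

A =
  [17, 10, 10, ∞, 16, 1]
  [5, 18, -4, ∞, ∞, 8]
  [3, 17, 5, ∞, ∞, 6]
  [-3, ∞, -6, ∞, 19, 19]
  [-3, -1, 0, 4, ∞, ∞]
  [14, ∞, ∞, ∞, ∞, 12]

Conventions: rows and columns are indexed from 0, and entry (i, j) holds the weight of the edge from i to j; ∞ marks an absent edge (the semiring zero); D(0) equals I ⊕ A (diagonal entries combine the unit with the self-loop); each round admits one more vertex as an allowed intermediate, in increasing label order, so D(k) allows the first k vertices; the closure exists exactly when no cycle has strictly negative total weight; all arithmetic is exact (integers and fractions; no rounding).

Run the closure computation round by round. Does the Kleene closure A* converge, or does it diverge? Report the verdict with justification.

D(0):
  [0, 10, 10, ∞, 16, 1]
  [5, 0, -4, ∞, ∞, 8]
  [3, 17, 0, ∞, ∞, 6]
  [-3, ∞, -6, 0, 19, 19]
  [-3, -1, 0, 4, 0, ∞]
  [14, ∞, ∞, ∞, ∞, 0]
D(1):
  [0, 10, 10, ∞, 16, 1]
  [5, 0, -4, ∞, 21, 6]
  [3, 13, 0, ∞, 19, 4]
  [-3, 7, -6, 0, 13, -2]
  [-3, -1, 0, 4, 0, -2]
  [14, 24, 24, ∞, 30, 0]
D(2):
  [0, 10, 6, ∞, 16, 1]
  [5, 0, -4, ∞, 21, 6]
  [3, 13, 0, ∞, 19, 4]
  [-3, 7, -6, 0, 13, -2]
  [-3, -1, -5, 4, 0, -2]
  [14, 24, 20, ∞, 30, 0]
D(3):
  [0, 10, 6, ∞, 16, 1]
  [-1, 0, -4, ∞, 15, 0]
  [3, 13, 0, ∞, 19, 4]
  [-3, 7, -6, 0, 13, -2]
  [-3, -1, -5, 4, 0, -2]
  [14, 24, 20, ∞, 30, 0]
D(4):
  [0, 10, 6, ∞, 16, 1]
  [-1, 0, -4, ∞, 15, 0]
  [3, 13, 0, ∞, 19, 4]
  [-3, 7, -6, 0, 13, -2]
  [-3, -1, -5, 4, 0, -2]
  [14, 24, 20, ∞, 30, 0]
D(5):
  [0, 10, 6, 20, 16, 1]
  [-1, 0, -4, 19, 15, 0]
  [3, 13, 0, 23, 19, 4]
  [-3, 7, -6, 0, 13, -2]
  [-3, -1, -5, 4, 0, -2]
  [14, 24, 20, 34, 30, 0]
D(6):
  [0, 10, 6, 20, 16, 1]
  [-1, 0, -4, 19, 15, 0]
  [3, 13, 0, 23, 19, 4]
  [-3, 7, -6, 0, 13, -2]
  [-3, -1, -5, 4, 0, -2]
  [14, 24, 20, 34, 30, 0]
Key observation: every diagonal entry stays at the unit through all rounds, so no improving cycle exists.
Answer: CONVERGES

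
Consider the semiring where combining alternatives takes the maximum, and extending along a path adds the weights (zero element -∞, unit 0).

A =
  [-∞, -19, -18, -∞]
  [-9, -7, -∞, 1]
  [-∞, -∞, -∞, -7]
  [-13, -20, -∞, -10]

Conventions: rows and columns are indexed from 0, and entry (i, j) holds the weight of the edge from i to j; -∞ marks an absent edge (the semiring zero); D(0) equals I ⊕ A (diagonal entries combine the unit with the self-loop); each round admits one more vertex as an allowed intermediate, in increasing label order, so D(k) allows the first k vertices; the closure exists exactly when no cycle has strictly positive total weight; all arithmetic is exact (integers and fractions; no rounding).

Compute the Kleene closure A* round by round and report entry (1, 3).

D(0):
  [0, -19, -18, -∞]
  [-9, 0, -∞, 1]
  [-∞, -∞, 0, -7]
  [-13, -20, -∞, 0]
D(1):
  [0, -19, -18, -∞]
  [-9, 0, -27, 1]
  [-∞, -∞, 0, -7]
  [-13, -20, -31, 0]
D(2):
  [0, -19, -18, -18]
  [-9, 0, -27, 1]
  [-∞, -∞, 0, -7]
  [-13, -20, -31, 0]
D(3):
  [0, -19, -18, -18]
  [-9, 0, -27, 1]
  [-∞, -∞, 0, -7]
  [-13, -20, -31, 0]
D(4):
  [0, -19, -18, -18]
  [-9, 0, -27, 1]
  [-20, -27, 0, -7]
  [-13, -20, -31, 0]
Answer: A*[1][3] = 1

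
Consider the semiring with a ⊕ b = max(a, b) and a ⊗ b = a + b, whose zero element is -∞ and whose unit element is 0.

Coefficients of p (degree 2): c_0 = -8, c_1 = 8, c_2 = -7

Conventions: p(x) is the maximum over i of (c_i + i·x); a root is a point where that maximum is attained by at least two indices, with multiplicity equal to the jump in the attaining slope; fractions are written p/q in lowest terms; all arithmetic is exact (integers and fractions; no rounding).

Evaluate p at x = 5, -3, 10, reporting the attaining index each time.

p(5) = max(-8+0·5=-8, 8+1·5=13, -7+2·5=3) = 13 (attained by i=1)
p(-3) = max(-8+0·(-3)=-8, 8+1·(-3)=5, -7+2·(-3)=-13) = 5 (attained by i=1)
p(10) = max(-8+0·10=-8, 8+1·10=18, -7+2·10=13) = 18 (attained by i=1)
Answer: p(5) = 13; p(-3) = 5; p(10) = 18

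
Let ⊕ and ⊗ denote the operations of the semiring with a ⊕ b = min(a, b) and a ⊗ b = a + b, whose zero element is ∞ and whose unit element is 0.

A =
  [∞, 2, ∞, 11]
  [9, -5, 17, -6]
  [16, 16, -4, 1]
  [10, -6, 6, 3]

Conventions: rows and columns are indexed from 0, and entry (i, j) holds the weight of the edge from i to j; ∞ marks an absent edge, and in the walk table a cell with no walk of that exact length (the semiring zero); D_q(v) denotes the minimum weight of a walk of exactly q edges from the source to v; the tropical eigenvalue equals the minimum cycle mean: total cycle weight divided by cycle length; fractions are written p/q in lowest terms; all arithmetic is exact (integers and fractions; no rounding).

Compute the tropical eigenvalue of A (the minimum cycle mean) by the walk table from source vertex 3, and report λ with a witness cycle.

q=0: [∞, ∞, ∞, 0]
q=1: [10, -6, 6, 3]
q=2: [3, -11, 2, -12]
q=3: [-2, -18, -6, -17]
q=4: [-9, -23, -11, -24]
Optimal cycle mean attained by: cycle 1->3->1, total (-6) + (-6), length 2.
Answer: λ = -6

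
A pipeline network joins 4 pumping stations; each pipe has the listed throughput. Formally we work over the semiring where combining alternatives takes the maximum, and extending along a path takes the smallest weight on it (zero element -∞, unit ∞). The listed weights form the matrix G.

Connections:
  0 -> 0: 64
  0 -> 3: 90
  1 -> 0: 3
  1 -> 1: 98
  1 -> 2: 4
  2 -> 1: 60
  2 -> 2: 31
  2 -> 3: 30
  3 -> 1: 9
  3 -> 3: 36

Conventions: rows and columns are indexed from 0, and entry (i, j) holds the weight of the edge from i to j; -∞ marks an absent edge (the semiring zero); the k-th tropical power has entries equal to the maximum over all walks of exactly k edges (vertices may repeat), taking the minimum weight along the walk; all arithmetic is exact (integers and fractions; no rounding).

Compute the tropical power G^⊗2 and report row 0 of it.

G^⊗2:
  [64, 9, -∞, 64]
  [3, 98, 4, 4]
  [3, 60, 31, 30]
  [3, 9, 4, 36]
Answer: row 0 of G^⊗2 = [64, 9, -∞, 64]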